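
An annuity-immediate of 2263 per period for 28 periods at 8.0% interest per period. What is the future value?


FV = PMT * ((1+i)^n - 1) / i
= 2263 * ((1.08)^28 - 1) / 0.08
= 2263 * (8.627106 - 1) / 0.08
= 215751.7719


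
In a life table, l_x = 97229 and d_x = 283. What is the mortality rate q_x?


q_x = d_x / l_x
= 283 / 97229
= 0.0029


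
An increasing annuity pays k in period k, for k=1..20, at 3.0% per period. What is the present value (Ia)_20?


(Ia)_n = sum_{k=1}^{n} k * v^k, v = 1/(1+i)
v = 0.970874
Sum computed term by term:
(Ia)_20 = 141.6761


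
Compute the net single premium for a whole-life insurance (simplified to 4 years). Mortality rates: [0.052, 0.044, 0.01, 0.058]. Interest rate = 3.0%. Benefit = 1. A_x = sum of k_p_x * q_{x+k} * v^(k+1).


v = 0.970874
Year 0: k_p_x=1.0, q=0.052, term=0.050485
Year 1: k_p_x=0.948, q=0.044, term=0.039318
Year 2: k_p_x=0.906288, q=0.01, term=0.008294
Year 3: k_p_x=0.897225, q=0.058, term=0.046236
A_x = 0.1443


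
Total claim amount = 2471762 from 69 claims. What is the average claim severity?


severity = total / number
= 2471762 / 69
= 35822.6377


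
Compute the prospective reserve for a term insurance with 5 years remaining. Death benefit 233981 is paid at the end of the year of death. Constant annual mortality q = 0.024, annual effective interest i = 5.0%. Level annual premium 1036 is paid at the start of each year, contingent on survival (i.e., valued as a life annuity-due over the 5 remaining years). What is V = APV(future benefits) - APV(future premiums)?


v = 1/(1+i) = 0.952381
APV(future benefits) per unit = sum_{k=0}^{4} k_p_x * q * v^(k+1) = 0.099273
APV(future benefits) = 233981 * 0.099273 = 23227.9301
Life annuity-due factor ä_{x:5} = sum_{k=0}^{4} k_p_x * v^k = 4.343181
APV(future premiums) = 1036 * 4.343181 = 4499.536
V = 23227.9301 - 4499.536
= 18728.3941


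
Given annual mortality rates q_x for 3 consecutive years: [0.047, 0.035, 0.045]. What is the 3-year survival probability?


p_k = 1 - q_k for each year
Survival = product of (1 - q_k)
= 0.953 * 0.965 * 0.955
= 0.8783


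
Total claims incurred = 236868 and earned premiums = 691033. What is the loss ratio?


Loss ratio = claims / premiums
= 236868 / 691033
= 0.3428


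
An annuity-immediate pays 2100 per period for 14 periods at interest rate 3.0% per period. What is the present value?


PV = PMT * (1 - (1+i)^(-n)) / i
= 2100 * (1 - (1+0.03)^(-14)) / 0.03
= 2100 * (1 - 0.661118) / 0.03
= 2100 * 11.296073
= 23721.7536


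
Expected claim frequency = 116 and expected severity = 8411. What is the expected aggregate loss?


E[S] = E[N] * E[X]
= 116 * 8411
= 975676


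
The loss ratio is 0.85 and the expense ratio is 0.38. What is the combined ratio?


Combined ratio = loss ratio + expense ratio
= 0.85 + 0.38
= 1.23


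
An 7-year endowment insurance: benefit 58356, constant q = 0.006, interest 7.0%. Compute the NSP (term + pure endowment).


Term component = 1856.3641
Pure endowment = 7_p_x * v^7 * benefit = 0.958748 * 0.62275 * 58356 = 34842.0551
NSP = 36698.4191


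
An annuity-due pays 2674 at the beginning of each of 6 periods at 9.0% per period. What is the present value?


PV_due = PMT * (1-(1+i)^(-n))/i * (1+i)
PV_immediate = 11995.3463
PV_due = 11995.3463 * 1.09
= 13074.9275


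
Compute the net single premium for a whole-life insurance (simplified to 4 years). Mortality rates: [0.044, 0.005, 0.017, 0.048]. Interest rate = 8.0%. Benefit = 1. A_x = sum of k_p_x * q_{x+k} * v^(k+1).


v = 0.925926
Year 0: k_p_x=1.0, q=0.044, term=0.040741
Year 1: k_p_x=0.956, q=0.005, term=0.004098
Year 2: k_p_x=0.95122, q=0.017, term=0.012837
Year 3: k_p_x=0.935049, q=0.048, term=0.03299
A_x = 0.0907


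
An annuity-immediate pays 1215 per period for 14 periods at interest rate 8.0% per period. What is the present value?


PV = PMT * (1 - (1+i)^(-n)) / i
= 1215 * (1 - (1+0.08)^(-14)) / 0.08
= 1215 * (1 - 0.340461) / 0.08
= 1215 * 8.244237
= 10016.7479


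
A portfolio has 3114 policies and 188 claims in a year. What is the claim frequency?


frequency = claims / policies
= 188 / 3114
= 0.0604


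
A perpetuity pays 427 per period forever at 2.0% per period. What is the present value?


PV = PMT / i
= 427 / 0.02
= 21350.0


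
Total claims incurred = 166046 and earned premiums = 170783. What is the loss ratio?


Loss ratio = claims / premiums
= 166046 / 170783
= 0.9723


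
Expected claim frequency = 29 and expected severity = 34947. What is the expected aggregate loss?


E[S] = E[N] * E[X]
= 29 * 34947
= 1.0135e+06


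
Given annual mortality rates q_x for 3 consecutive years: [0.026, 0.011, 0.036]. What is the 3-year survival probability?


p_k = 1 - q_k for each year
Survival = product of (1 - q_k)
= 0.974 * 0.989 * 0.964
= 0.9286


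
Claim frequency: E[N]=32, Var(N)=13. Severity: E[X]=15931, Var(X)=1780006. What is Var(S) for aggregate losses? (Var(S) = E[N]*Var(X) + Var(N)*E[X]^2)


Var(S) = E[N]*Var(X) + Var(N)*E[X]^2
= 32*1780006 + 13*15931^2
= 56960192 + 3299357893
= 3.3563e+09


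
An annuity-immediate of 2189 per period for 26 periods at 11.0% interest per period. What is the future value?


FV = PMT * ((1+i)^n - 1) / i
= 2189 * ((1.11)^26 - 1) / 0.11
= 2189 * (15.079865 - 1) / 0.11
= 280189.3099


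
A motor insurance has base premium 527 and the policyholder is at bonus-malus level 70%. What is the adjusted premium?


adjusted = base * BM_level / 100
= 527 * 70 / 100
= 527 * 0.7
= 368.9


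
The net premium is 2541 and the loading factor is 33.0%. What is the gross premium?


Gross = net * (1 + loading)
= 2541 * (1 + 0.33)
= 2541 * 1.33
= 3379.53


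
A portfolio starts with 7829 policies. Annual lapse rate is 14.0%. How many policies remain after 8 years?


remaining = initial * (1 - lapse)^years
= 7829 * (1 - 0.14)^8
= 7829 * 0.299218
= 2342.5772


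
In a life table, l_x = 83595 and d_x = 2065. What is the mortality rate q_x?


q_x = d_x / l_x
= 2065 / 83595
= 0.0247


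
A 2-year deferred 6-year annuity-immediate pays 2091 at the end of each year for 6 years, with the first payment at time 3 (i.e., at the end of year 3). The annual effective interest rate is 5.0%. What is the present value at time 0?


PV at time 2 of the 6-year annuity-immediate:
a_n = 2091 * (1-(1+0.05)^(-6))/0.05 = 10613.2721
Discount back 2 years to time 0:
PV = 10613.2721 * (1+0.05)^(-2)
= 10613.2721 * 0.907029
= 9626.5507


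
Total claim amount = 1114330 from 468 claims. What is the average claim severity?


severity = total / number
= 1114330 / 468
= 2381.047


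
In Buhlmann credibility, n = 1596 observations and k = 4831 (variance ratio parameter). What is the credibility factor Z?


Z = n / (n + k)
= 1596 / (1596 + 4831)
= 1596 / 6427
= 0.2483


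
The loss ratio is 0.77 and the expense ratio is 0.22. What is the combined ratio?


Combined ratio = loss ratio + expense ratio
= 0.77 + 0.22
= 0.99


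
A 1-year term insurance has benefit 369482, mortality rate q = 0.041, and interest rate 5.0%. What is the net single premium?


NSP = benefit * q * v
v = 1/(1+i) = 0.952381
NSP = 369482 * 0.041 * 0.952381
= 14427.3924


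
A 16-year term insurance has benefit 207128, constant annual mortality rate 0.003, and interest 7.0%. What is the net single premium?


NSP = benefit * sum_{k=0}^{n-1} k_p_x * q * v^(k+1)
With constant q=0.003, v=0.934579
Sum = 0.027829
NSP = 207128 * 0.027829
= 5764.0933


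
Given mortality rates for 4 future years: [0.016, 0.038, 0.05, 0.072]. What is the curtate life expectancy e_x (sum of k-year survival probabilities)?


e_x = sum_{k=1}^{n} k_p_x
k_p_x values:
  1_p_x = 0.984
  2_p_x = 0.946608
  3_p_x = 0.899278
  4_p_x = 0.83453
e_x = 3.6644


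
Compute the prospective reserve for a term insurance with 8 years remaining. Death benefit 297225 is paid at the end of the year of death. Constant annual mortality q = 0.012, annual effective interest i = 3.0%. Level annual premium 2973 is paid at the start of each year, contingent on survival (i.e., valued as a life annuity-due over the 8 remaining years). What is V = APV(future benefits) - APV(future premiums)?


v = 1/(1+i) = 0.970874
APV(future benefits) per unit = sum_{k=0}^{7} k_p_x * q * v^(k+1) = 0.080933
APV(future benefits) = 297225 * 0.080933 = 24055.3881
Life annuity-due factor ä_{x:8} = sum_{k=0}^{7} k_p_x * v^k = 6.946771
APV(future premiums) = 2973 * 6.946771 = 20652.7515
V = 24055.3881 - 20652.7515
= 3402.6366


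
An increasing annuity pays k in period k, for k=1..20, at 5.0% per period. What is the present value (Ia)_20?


(Ia)_n = sum_{k=1}^{n} k * v^k, v = 1/(1+i)
v = 0.952381
Sum computed term by term:
(Ia)_20 = 110.9506


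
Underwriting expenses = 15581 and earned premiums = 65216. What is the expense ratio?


Expense ratio = expenses / premiums
= 15581 / 65216
= 0.2389


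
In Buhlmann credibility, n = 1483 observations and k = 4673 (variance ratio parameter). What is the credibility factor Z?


Z = n / (n + k)
= 1483 / (1483 + 4673)
= 1483 / 6156
= 0.2409


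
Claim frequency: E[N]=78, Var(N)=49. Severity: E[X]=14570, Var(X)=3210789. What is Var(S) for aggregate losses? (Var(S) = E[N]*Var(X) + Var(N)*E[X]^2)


Var(S) = E[N]*Var(X) + Var(N)*E[X]^2
= 78*3210789 + 49*14570^2
= 250441542 + 10401960100
= 1.0652e+10


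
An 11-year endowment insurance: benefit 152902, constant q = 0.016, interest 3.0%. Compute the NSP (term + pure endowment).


Term component = 21008.7953
Pure endowment = 11_p_x * v^11 * benefit = 0.837425 * 0.722421 * 152902 = 92501.7134
NSP = 113510.5087


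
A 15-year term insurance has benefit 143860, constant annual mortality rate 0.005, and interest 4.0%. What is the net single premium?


NSP = benefit * sum_{k=0}^{n-1} k_p_x * q * v^(k+1)
With constant q=0.005, v=0.961538
Sum = 0.053884
NSP = 143860 * 0.053884
= 7751.7183


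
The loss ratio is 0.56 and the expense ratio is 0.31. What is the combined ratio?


Combined ratio = loss ratio + expense ratio
= 0.56 + 0.31
= 0.87


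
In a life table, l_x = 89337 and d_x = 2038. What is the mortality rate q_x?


q_x = d_x / l_x
= 2038 / 89337
= 0.0228


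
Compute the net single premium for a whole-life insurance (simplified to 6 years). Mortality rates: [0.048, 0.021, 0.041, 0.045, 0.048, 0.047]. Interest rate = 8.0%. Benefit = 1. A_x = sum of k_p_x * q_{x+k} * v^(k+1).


v = 0.925926
Year 0: k_p_x=1.0, q=0.048, term=0.044444
Year 1: k_p_x=0.952, q=0.021, term=0.01714
Year 2: k_p_x=0.932008, q=0.041, term=0.030334
Year 3: k_p_x=0.893796, q=0.045, term=0.029563
Year 4: k_p_x=0.853575, q=0.048, term=0.027885
Year 5: k_p_x=0.812603, q=0.047, term=0.024068
A_x = 0.1734


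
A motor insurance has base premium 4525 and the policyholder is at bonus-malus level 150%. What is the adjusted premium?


adjusted = base * BM_level / 100
= 4525 * 150 / 100
= 4525 * 1.5
= 6787.5


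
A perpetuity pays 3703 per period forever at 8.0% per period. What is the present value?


PV = PMT / i
= 3703 / 0.08
= 46287.5


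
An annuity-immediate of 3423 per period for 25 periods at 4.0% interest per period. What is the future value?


FV = PMT * ((1+i)^n - 1) / i
= 3423 * ((1.04)^25 - 1) / 0.04
= 3423 * (2.665836 - 1) / 0.04
= 142553.9441


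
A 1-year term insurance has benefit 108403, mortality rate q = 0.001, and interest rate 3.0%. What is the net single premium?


NSP = benefit * q * v
v = 1/(1+i) = 0.970874
NSP = 108403 * 0.001 * 0.970874
= 105.2456


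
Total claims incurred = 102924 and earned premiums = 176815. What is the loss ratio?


Loss ratio = claims / premiums
= 102924 / 176815
= 0.5821


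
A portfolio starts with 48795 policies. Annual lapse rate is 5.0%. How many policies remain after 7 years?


remaining = initial * (1 - lapse)^years
= 48795 * (1 - 0.05)^7
= 48795 * 0.698337
= 34075.3684


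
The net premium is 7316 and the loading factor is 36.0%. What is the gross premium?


Gross = net * (1 + loading)
= 7316 * (1 + 0.36)
= 7316 * 1.36
= 9949.76


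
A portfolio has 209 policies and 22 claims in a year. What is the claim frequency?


frequency = claims / policies
= 22 / 209
= 0.1053


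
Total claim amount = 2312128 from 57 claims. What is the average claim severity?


severity = total / number
= 2312128 / 57
= 40563.6491


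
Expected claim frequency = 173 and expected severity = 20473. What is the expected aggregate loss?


E[S] = E[N] * E[X]
= 173 * 20473
= 3.5418e+06


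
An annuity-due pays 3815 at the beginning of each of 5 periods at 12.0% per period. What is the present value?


PV_due = PMT * (1-(1+i)^(-n))/i * (1+i)
PV_immediate = 13752.2212
PV_due = 13752.2212 * 1.12
= 15402.4878


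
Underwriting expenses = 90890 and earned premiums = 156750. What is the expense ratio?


Expense ratio = expenses / premiums
= 90890 / 156750
= 0.5798


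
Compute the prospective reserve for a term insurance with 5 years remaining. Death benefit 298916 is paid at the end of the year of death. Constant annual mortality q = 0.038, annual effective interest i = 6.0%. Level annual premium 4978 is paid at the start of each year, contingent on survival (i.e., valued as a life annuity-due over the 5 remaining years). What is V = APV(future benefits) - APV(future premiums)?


v = 1/(1+i) = 0.943396
APV(future benefits) per unit = sum_{k=0}^{4} k_p_x * q * v^(k+1) = 0.149027
APV(future benefits) = 298916 * 0.149027 = 44546.5532
Life annuity-due factor ä_{x:5} = sum_{k=0}^{4} k_p_x * v^k = 4.157069
APV(future premiums) = 4978 * 4.157069 = 20693.8885
V = 44546.5532 - 20693.8885
= 23852.6647


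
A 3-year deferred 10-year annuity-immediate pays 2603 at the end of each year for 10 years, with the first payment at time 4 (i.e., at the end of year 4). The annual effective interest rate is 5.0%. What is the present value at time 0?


PV at time 3 of the 10-year annuity-immediate:
a_n = 2603 * (1-(1+0.05)^(-10))/0.05 = 20099.676
Discount back 3 years to time 0:
PV = 20099.676 * (1+0.05)^(-3)
= 20099.676 * 0.863838
= 17362.8559


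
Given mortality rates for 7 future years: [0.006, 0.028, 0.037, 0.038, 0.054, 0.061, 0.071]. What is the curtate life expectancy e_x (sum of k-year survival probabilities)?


e_x = sum_{k=1}^{n} k_p_x
k_p_x values:
  1_p_x = 0.994
  2_p_x = 0.966168
  3_p_x = 0.93042
  4_p_x = 0.895064
  5_p_x = 0.84673
  6_p_x = 0.79508
  7_p_x = 0.738629
e_x = 6.1661


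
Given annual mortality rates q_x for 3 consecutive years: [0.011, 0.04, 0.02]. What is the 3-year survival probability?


p_k = 1 - q_k for each year
Survival = product of (1 - q_k)
= 0.989 * 0.96 * 0.98
= 0.9305


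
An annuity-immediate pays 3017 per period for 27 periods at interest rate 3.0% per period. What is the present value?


PV = PMT * (1 - (1+i)^(-n)) / i
= 3017 * (1 - (1+0.03)^(-27)) / 0.03
= 3017 * (1 - 0.450189) / 0.03
= 3017 * 18.327031
= 55292.654


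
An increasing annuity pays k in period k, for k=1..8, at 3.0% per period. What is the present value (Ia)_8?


(Ia)_n = sum_{k=1}^{n} k * v^k, v = 1/(1+i)
v = 0.970874
Sum computed term by term:
(Ia)_8 = 30.5003


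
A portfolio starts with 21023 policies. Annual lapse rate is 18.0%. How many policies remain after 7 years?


remaining = initial * (1 - lapse)^years
= 21023 * (1 - 0.18)^7
= 21023 * 0.249285
= 5240.7284


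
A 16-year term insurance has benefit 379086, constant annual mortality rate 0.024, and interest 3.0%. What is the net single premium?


NSP = benefit * sum_{k=0}^{n-1} k_p_x * q * v^(k+1)
With constant q=0.024, v=0.970874
Sum = 0.256678
NSP = 379086 * 0.256678
= 97302.8746


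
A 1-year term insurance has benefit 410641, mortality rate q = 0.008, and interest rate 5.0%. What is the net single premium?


NSP = benefit * q * v
v = 1/(1+i) = 0.952381
NSP = 410641 * 0.008 * 0.952381
= 3128.6933


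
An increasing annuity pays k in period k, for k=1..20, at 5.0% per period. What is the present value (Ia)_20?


(Ia)_n = sum_{k=1}^{n} k * v^k, v = 1/(1+i)
v = 0.952381
Sum computed term by term:
(Ia)_20 = 110.9506


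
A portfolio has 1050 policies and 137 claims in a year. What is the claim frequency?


frequency = claims / policies
= 137 / 1050
= 0.1305


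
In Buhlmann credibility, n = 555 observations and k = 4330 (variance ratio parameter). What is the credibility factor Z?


Z = n / (n + k)
= 555 / (555 + 4330)
= 555 / 4885
= 0.1136


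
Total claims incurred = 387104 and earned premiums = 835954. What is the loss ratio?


Loss ratio = claims / premiums
= 387104 / 835954
= 0.4631


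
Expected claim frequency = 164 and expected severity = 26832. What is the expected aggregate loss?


E[S] = E[N] * E[X]
= 164 * 26832
= 4.4004e+06


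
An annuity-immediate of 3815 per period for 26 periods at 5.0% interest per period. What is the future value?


FV = PMT * ((1+i)^n - 1) / i
= 3815 * ((1.05)^26 - 1) / 0.05
= 3815 * (3.555673 - 1) / 0.05
= 194997.8261


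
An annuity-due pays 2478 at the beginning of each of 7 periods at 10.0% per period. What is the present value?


PV_due = PMT * (1-(1+i)^(-n))/i * (1+i)
PV_immediate = 12063.9418
PV_due = 12063.9418 * 1.1
= 13270.336


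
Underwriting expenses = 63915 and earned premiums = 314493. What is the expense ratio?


Expense ratio = expenses / premiums
= 63915 / 314493
= 0.2032


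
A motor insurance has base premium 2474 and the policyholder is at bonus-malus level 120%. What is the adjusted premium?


adjusted = base * BM_level / 100
= 2474 * 120 / 100
= 2474 * 1.2
= 2968.8


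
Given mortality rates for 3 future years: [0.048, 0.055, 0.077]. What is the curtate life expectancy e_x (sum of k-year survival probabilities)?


e_x = sum_{k=1}^{n} k_p_x
k_p_x values:
  1_p_x = 0.952
  2_p_x = 0.89964
  3_p_x = 0.830368
e_x = 2.682


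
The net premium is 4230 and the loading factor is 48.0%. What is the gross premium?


Gross = net * (1 + loading)
= 4230 * (1 + 0.48)
= 4230 * 1.48
= 6260.4


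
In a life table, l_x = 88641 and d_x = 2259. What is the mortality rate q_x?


q_x = d_x / l_x
= 2259 / 88641
= 0.0255


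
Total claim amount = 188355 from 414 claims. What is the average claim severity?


severity = total / number
= 188355 / 414
= 454.9638


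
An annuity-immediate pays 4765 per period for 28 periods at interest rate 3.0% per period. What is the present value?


PV = PMT * (1 - (1+i)^(-n)) / i
= 4765 * (1 - (1+0.03)^(-28)) / 0.03
= 4765 * (1 - 0.437077) / 0.03
= 4765 * 18.764108
= 89410.9757


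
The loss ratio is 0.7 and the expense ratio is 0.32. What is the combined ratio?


Combined ratio = loss ratio + expense ratio
= 0.7 + 0.32
= 1.02


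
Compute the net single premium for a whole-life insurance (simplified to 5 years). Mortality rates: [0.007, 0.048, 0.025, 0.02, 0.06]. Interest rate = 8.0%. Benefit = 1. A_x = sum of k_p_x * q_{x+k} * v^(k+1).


v = 0.925926
Year 0: k_p_x=1.0, q=0.007, term=0.006481
Year 1: k_p_x=0.993, q=0.048, term=0.040864
Year 2: k_p_x=0.945336, q=0.025, term=0.018761
Year 3: k_p_x=0.921703, q=0.02, term=0.01355
Year 4: k_p_x=0.903269, q=0.06, term=0.036885
A_x = 0.1165


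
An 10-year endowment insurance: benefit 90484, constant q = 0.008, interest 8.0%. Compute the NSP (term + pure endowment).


Term component = 4709.742
Pure endowment = 10_p_x * v^10 * benefit = 0.922819 * 0.463193 * 90484 = 38676.8377
NSP = 43386.5797


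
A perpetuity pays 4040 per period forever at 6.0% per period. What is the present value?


PV = PMT / i
= 4040 / 0.06
= 67333.3333


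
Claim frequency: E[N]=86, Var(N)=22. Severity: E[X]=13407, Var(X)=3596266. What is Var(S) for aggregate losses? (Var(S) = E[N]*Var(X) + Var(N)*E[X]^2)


Var(S) = E[N]*Var(X) + Var(N)*E[X]^2
= 86*3596266 + 22*13407^2
= 309278876 + 3954448278
= 4.2637e+09


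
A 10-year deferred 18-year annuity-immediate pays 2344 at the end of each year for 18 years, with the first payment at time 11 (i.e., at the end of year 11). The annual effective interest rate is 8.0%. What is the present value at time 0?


PV at time 10 of the 18-year annuity-immediate:
a_n = 2344 * (1-(1+0.08)^(-18))/0.08 = 21967.7034
Discount back 10 years to time 0:
PV = 21967.7034 * (1+0.08)^(-10)
= 21967.7034 * 0.463193
= 10175.2972


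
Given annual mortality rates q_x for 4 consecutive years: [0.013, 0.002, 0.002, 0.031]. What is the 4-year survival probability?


p_k = 1 - q_k for each year
Survival = product of (1 - q_k)
= 0.987 * 0.998 * 0.998 * 0.969
= 0.9526


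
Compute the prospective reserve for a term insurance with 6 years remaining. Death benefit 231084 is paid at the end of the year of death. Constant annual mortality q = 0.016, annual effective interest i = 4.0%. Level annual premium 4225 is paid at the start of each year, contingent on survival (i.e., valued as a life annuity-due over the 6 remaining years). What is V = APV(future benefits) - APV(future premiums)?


v = 1/(1+i) = 0.961538
APV(future benefits) per unit = sum_{k=0}^{5} k_p_x * q * v^(k+1) = 0.080739
APV(future benefits) = 231084 * 0.080739 = 18657.3809
Life annuity-due factor ä_{x:6} = sum_{k=0}^{5} k_p_x * v^k = 5.248004
APV(future premiums) = 4225 * 5.248004 = 22172.817
V = 18657.3809 - 22172.817
= -3515.436


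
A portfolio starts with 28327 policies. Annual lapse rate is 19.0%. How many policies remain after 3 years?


remaining = initial * (1 - lapse)^years
= 28327 * (1 - 0.19)^3
= 28327 * 0.531441
= 15054.1292


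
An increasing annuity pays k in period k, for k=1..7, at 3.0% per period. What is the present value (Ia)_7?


(Ia)_n = sum_{k=1}^{n} k * v^k, v = 1/(1+i)
v = 0.970874
Sum computed term by term:
(Ia)_7 = 24.185


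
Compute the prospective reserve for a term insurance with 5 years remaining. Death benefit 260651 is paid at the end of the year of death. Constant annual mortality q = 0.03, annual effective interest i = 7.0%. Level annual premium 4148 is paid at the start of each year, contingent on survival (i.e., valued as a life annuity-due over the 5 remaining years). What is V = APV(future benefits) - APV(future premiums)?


v = 1/(1+i) = 0.934579
APV(future benefits) per unit = sum_{k=0}^{4} k_p_x * q * v^(k+1) = 0.11632
APV(future benefits) = 260651 * 0.11632 = 30319.0162
Life annuity-due factor ä_{x:5} = sum_{k=0}^{4} k_p_x * v^k = 4.148759
APV(future premiums) = 4148 * 4.148759 = 17209.0533
V = 30319.0162 - 17209.0533
= 13109.9629


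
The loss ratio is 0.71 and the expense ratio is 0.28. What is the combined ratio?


Combined ratio = loss ratio + expense ratio
= 0.71 + 0.28
= 0.99


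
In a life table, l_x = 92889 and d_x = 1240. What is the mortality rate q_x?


q_x = d_x / l_x
= 1240 / 92889
= 0.0133


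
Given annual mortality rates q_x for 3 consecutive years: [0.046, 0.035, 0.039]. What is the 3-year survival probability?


p_k = 1 - q_k for each year
Survival = product of (1 - q_k)
= 0.954 * 0.965 * 0.961
= 0.8847


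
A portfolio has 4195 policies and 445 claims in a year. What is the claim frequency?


frequency = claims / policies
= 445 / 4195
= 0.1061


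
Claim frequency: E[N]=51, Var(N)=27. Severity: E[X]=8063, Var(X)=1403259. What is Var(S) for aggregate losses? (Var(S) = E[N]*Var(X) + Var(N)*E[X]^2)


Var(S) = E[N]*Var(X) + Var(N)*E[X]^2
= 51*1403259 + 27*8063^2
= 71566209 + 1755323163
= 1.8269e+09


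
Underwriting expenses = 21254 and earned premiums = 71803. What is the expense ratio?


Expense ratio = expenses / premiums
= 21254 / 71803
= 0.296


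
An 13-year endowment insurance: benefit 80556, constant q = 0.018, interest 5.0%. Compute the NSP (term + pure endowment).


Term component = 12393.6783
Pure endowment = 13_p_x * v^13 * benefit = 0.789677 * 0.530321 * 80556 = 33735.4375
NSP = 46129.1158


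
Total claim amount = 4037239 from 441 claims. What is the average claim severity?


severity = total / number
= 4037239 / 441
= 9154.737


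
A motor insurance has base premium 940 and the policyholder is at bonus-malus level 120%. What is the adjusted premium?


adjusted = base * BM_level / 100
= 940 * 120 / 100
= 940 * 1.2
= 1128.0


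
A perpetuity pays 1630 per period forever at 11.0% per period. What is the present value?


PV = PMT / i
= 1630 / 0.11
= 14818.1818


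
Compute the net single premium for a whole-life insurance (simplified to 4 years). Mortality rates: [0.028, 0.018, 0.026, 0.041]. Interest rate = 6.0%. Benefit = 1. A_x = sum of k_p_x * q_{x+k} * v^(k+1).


v = 0.943396
Year 0: k_p_x=1.0, q=0.028, term=0.026415
Year 1: k_p_x=0.972, q=0.018, term=0.015571
Year 2: k_p_x=0.954504, q=0.026, term=0.020837
Year 3: k_p_x=0.929687, q=0.041, term=0.030192
A_x = 0.093


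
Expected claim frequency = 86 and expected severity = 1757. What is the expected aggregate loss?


E[S] = E[N] * E[X]
= 86 * 1757
= 151102


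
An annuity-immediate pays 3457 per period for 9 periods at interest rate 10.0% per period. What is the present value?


PV = PMT * (1 - (1+i)^(-n)) / i
= 3457 * (1 - (1+0.1)^(-9)) / 0.1
= 3457 * (1 - 0.424098) / 0.1
= 3457 * 5.759024
= 19908.9453


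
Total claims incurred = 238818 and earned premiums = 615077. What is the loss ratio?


Loss ratio = claims / premiums
= 238818 / 615077
= 0.3883


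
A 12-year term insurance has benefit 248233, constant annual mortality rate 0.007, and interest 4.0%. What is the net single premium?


NSP = benefit * sum_{k=0}^{n-1} k_p_x * q * v^(k+1)
With constant q=0.007, v=0.961538
Sum = 0.063431
NSP = 248233 * 0.063431
= 15745.7301


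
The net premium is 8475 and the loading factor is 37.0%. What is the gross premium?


Gross = net * (1 + loading)
= 8475 * (1 + 0.37)
= 8475 * 1.37
= 11610.75


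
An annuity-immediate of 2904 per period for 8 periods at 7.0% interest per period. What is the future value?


FV = PMT * ((1+i)^n - 1) / i
= 2904 * ((1.07)^8 - 1) / 0.07
= 2904 * (1.718186 - 1) / 0.07
= 29794.4667


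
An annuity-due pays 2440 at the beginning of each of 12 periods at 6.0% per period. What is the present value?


PV_due = PMT * (1-(1+i)^(-n))/i * (1+i)
PV_immediate = 20456.5792
PV_due = 20456.5792 * 1.06
= 21683.974


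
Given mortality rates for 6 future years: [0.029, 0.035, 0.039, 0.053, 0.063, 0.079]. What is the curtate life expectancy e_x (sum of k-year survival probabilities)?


e_x = sum_{k=1}^{n} k_p_x
k_p_x values:
  1_p_x = 0.971
  2_p_x = 0.937015
  3_p_x = 0.900471
  4_p_x = 0.852746
  5_p_x = 0.799023
  6_p_x = 0.735901
e_x = 5.1962


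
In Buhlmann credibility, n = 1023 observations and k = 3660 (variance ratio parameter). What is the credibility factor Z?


Z = n / (n + k)
= 1023 / (1023 + 3660)
= 1023 / 4683
= 0.2184


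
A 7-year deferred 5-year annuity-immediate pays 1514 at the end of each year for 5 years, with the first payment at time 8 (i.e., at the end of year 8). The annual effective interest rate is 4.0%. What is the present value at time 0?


PV at time 7 of the 5-year annuity-immediate:
a_n = 1514 * (1-(1+0.04)^(-5))/0.04 = 6740.059
Discount back 7 years to time 0:
PV = 6740.059 * (1+0.04)^(-7)
= 6740.059 * 0.759918
= 5121.8909


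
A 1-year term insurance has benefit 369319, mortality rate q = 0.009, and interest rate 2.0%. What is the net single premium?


NSP = benefit * q * v
v = 1/(1+i) = 0.980392
NSP = 369319 * 0.009 * 0.980392
= 3258.6971


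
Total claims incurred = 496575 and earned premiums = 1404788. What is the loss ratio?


Loss ratio = claims / premiums
= 496575 / 1404788
= 0.3535


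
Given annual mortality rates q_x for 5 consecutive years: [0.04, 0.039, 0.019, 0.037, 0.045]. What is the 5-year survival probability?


p_k = 1 - q_k for each year
Survival = product of (1 - q_k)
= 0.96 * 0.961 * 0.981 * 0.963 * 0.955
= 0.8323


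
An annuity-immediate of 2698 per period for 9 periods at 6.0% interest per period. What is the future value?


FV = PMT * ((1+i)^n - 1) / i
= 2698 * ((1.06)^9 - 1) / 0.06
= 2698 * (1.689479 - 1) / 0.06
= 31003.5705


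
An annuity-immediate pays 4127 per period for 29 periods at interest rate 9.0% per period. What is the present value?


PV = PMT * (1 - (1+i)^(-n)) / i
= 4127 * (1 - (1+0.09)^(-29)) / 0.09
= 4127 * (1 - 0.082155) / 0.09
= 4127 * 10.198283
= 42088.3136


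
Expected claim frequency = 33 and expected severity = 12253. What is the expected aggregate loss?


E[S] = E[N] * E[X]
= 33 * 12253
= 404349


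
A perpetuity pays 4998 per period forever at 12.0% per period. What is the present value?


PV = PMT / i
= 4998 / 0.12
= 41650.0


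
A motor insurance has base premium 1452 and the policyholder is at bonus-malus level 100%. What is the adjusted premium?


adjusted = base * BM_level / 100
= 1452 * 100 / 100
= 1452 * 1.0
= 1452.0


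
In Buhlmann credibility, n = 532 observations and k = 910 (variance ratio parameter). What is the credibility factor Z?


Z = n / (n + k)
= 532 / (532 + 910)
= 532 / 1442
= 0.3689


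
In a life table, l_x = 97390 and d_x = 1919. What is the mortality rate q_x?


q_x = d_x / l_x
= 1919 / 97390
= 0.0197


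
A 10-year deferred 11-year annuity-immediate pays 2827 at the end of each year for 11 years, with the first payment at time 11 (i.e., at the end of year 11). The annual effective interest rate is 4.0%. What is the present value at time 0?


PV at time 10 of the 11-year annuity-immediate:
a_n = 2827 * (1-(1+0.04)^(-11))/0.04 = 24765.8677
Discount back 10 years to time 0:
PV = 24765.8677 * (1+0.04)^(-10)
= 24765.8677 * 0.675564
= 16730.9328


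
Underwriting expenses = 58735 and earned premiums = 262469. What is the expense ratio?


Expense ratio = expenses / premiums
= 58735 / 262469
= 0.2238


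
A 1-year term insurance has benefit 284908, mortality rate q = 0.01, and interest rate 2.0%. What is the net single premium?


NSP = benefit * q * v
v = 1/(1+i) = 0.980392
NSP = 284908 * 0.01 * 0.980392
= 2793.2157


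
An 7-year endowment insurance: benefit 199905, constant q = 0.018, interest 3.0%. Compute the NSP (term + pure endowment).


Term component = 21289.0397
Pure endowment = 7_p_x * v^7 * benefit = 0.880604 * 0.813092 * 199905 = 143134.2275
NSP = 164423.2672


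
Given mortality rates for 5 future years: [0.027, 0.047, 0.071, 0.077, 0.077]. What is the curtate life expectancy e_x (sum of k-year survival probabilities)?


e_x = sum_{k=1}^{n} k_p_x
k_p_x values:
  1_p_x = 0.973
  2_p_x = 0.927269
  3_p_x = 0.861433
  4_p_x = 0.795103
  5_p_x = 0.73388
e_x = 4.2907


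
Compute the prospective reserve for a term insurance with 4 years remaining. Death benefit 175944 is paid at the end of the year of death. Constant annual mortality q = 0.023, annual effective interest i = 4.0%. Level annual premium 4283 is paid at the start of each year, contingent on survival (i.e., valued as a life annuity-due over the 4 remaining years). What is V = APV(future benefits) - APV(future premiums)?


v = 1/(1+i) = 0.961538
APV(future benefits) per unit = sum_{k=0}^{3} k_p_x * q * v^(k+1) = 0.080743
APV(future benefits) = 175944 * 0.080743 = 14206.2721
Life annuity-due factor ä_{x:4} = sum_{k=0}^{3} k_p_x * v^k = 3.650994
APV(future premiums) = 4283 * 3.650994 = 15637.2091
V = 14206.2721 - 15637.2091
= -1430.9371


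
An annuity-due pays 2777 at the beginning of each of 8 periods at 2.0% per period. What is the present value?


PV_due = PMT * (1-(1+i)^(-n))/i * (1+i)
PV_immediate = 20342.862
PV_due = 20342.862 * 1.02
= 20749.7192


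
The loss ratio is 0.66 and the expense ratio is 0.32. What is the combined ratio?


Combined ratio = loss ratio + expense ratio
= 0.66 + 0.32
= 0.98


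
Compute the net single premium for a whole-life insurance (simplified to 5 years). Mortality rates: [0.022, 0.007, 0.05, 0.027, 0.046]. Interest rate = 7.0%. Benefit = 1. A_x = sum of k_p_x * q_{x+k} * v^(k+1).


v = 0.934579
Year 0: k_p_x=1.0, q=0.022, term=0.020561
Year 1: k_p_x=0.978, q=0.007, term=0.00598
Year 2: k_p_x=0.971154, q=0.05, term=0.039638
Year 3: k_p_x=0.922596, q=0.027, term=0.019004
Year 4: k_p_x=0.897686, q=0.046, term=0.029442
A_x = 0.1146


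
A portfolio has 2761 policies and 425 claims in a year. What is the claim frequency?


frequency = claims / policies
= 425 / 2761
= 0.1539


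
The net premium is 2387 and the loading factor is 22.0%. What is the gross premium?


Gross = net * (1 + loading)
= 2387 * (1 + 0.22)
= 2387 * 1.22
= 2912.14


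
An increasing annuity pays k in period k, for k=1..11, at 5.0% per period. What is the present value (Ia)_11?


(Ia)_n = sum_{k=1}^{n} k * v^k, v = 1/(1+i)
v = 0.952381
Sum computed term by term:
(Ia)_11 = 45.8053


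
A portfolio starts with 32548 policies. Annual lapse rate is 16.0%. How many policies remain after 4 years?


remaining = initial * (1 - lapse)^years
= 32548 * (1 - 0.16)^4
= 32548 * 0.497871
= 16204.717


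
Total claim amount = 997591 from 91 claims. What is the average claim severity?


severity = total / number
= 997591 / 91
= 10962.5385


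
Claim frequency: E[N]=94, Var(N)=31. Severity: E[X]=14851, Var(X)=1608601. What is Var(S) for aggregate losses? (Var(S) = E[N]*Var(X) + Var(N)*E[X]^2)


Var(S) = E[N]*Var(X) + Var(N)*E[X]^2
= 94*1608601 + 31*14851^2
= 151208494 + 6837118231
= 6.9883e+09


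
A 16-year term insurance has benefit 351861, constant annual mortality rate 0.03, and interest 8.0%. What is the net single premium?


NSP = benefit * sum_{k=0}^{n-1} k_p_x * q * v^(k+1)
With constant q=0.03, v=0.925926
Sum = 0.223829
NSP = 351861 * 0.223829
= 78756.5883


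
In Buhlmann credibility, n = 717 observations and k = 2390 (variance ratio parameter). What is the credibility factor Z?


Z = n / (n + k)
= 717 / (717 + 2390)
= 717 / 3107
= 0.2308


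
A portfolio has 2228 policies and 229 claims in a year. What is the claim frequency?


frequency = claims / policies
= 229 / 2228
= 0.1028


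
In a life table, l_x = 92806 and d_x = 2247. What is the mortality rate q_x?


q_x = d_x / l_x
= 2247 / 92806
= 0.0242


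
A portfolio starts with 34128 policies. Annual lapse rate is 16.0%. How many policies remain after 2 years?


remaining = initial * (1 - lapse)^years
= 34128 * (1 - 0.16)^2
= 34128 * 0.7056
= 24080.7168


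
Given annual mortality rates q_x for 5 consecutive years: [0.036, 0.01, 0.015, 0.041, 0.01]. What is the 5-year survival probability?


p_k = 1 - q_k for each year
Survival = product of (1 - q_k)
= 0.964 * 0.99 * 0.985 * 0.959 * 0.99
= 0.8925


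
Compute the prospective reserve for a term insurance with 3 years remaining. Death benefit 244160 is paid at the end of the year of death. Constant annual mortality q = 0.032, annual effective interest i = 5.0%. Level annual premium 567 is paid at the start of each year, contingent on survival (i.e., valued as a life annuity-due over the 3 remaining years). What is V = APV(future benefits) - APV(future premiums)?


v = 1/(1+i) = 0.952381
APV(future benefits) per unit = sum_{k=0}^{2} k_p_x * q * v^(k+1) = 0.084474
APV(future benefits) = 244160 * 0.084474 = 20625.2465
Life annuity-due factor ä_{x:3} = sum_{k=0}^{2} k_p_x * v^k = 2.771813
APV(future premiums) = 567 * 2.771813 = 1571.6181
V = 20625.2465 - 1571.6181
= 19053.6284


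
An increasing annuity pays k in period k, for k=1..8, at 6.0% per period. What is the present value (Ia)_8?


(Ia)_n = sum_{k=1}^{n} k * v^k, v = 1/(1+i)
v = 0.943396
Sum computed term by term:
(Ia)_8 = 26.0514


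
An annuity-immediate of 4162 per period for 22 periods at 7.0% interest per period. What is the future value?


FV = PMT * ((1+i)^n - 1) / i
= 4162 * ((1.07)^22 - 1) / 0.07
= 4162 * (4.430402 - 1) / 0.07
= 203961.8864


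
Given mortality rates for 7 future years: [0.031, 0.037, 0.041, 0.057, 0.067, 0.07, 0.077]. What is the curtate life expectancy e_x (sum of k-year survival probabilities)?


e_x = sum_{k=1}^{n} k_p_x
k_p_x values:
  1_p_x = 0.969
  2_p_x = 0.933147
  3_p_x = 0.894888
  4_p_x = 0.843879
  5_p_x = 0.787339
  6_p_x = 0.732226
  7_p_x = 0.675844
e_x = 5.8363


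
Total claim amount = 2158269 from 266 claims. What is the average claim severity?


severity = total / number
= 2158269 / 266
= 8113.7932


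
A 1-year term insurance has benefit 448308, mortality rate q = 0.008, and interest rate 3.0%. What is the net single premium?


NSP = benefit * q * v
v = 1/(1+i) = 0.970874
NSP = 448308 * 0.008 * 0.970874
= 3482.0039


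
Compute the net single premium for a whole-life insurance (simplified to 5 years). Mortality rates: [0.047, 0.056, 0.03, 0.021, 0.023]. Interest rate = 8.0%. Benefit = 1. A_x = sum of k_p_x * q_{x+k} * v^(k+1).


v = 0.925926
Year 0: k_p_x=1.0, q=0.047, term=0.043519
Year 1: k_p_x=0.953, q=0.056, term=0.045754
Year 2: k_p_x=0.899632, q=0.03, term=0.021425
Year 3: k_p_x=0.872643, q=0.021, term=0.01347
Year 4: k_p_x=0.854318, q=0.023, term=0.013373
A_x = 0.1375


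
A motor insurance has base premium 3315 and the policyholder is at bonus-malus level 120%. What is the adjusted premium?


adjusted = base * BM_level / 100
= 3315 * 120 / 100
= 3315 * 1.2
= 3978.0


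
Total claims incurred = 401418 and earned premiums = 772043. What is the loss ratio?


Loss ratio = claims / premiums
= 401418 / 772043
= 0.5199


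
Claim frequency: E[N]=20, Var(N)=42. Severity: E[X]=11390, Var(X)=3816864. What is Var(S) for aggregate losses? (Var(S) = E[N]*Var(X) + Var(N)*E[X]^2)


Var(S) = E[N]*Var(X) + Var(N)*E[X]^2
= 20*3816864 + 42*11390^2
= 76337280 + 5448748200
= 5.5251e+09


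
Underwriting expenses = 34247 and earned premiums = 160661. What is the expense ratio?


Expense ratio = expenses / premiums
= 34247 / 160661
= 0.2132


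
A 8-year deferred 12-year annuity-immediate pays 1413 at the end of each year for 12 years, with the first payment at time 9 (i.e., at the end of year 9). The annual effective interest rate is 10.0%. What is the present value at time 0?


PV at time 8 of the 12-year annuity-immediate:
a_n = 1413 * (1-(1+0.1)^(-12))/0.1 = 9627.7465
Discount back 8 years to time 0:
PV = 9627.7465 * (1+0.1)^(-8)
= 9627.7465 * 0.466507
= 4491.4148


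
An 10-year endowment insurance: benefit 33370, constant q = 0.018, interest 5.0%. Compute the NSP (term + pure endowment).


Term component = 4311.1194
Pure endowment = 10_p_x * v^10 * benefit = 0.833902 * 0.613913 * 33370 = 17083.5488
NSP = 21394.6683


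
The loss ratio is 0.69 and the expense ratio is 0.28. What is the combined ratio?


Combined ratio = loss ratio + expense ratio
= 0.69 + 0.28
= 0.97


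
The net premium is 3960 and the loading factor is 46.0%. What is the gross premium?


Gross = net * (1 + loading)
= 3960 * (1 + 0.46)
= 3960 * 1.46
= 5781.6


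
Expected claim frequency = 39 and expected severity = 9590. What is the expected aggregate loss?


E[S] = E[N] * E[X]
= 39 * 9590
= 374010


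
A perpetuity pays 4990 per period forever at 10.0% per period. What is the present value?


PV = PMT / i
= 4990 / 0.1
= 49900.0


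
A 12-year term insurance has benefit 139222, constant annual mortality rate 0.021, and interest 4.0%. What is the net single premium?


NSP = benefit * sum_{k=0}^{n-1} k_p_x * q * v^(k+1)
With constant q=0.021, v=0.961538
Sum = 0.177583
NSP = 139222 * 0.177583
= 24723.4586


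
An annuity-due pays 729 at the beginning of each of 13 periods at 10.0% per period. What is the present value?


PV_due = PMT * (1-(1+i)^(-n))/i * (1+i)
PV_immediate = 5178.3467
PV_due = 5178.3467 * 1.1
= 5696.1813


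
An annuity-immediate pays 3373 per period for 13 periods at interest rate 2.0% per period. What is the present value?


PV = PMT * (1 - (1+i)^(-n)) / i
= 3373 * (1 - (1+0.02)^(-13)) / 0.02
= 3373 * (1 - 0.773033) / 0.02
= 3373 * 11.348374
= 38278.0646
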